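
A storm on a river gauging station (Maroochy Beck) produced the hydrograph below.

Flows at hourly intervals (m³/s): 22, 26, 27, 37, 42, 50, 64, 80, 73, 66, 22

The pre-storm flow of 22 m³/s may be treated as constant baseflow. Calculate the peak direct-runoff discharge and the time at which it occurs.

Subtracting baseflow gives direct-runoff ordinates: 0.0, 4.0, 5.0, 15.0, 20.0, 28.0, 42.0, 58.0, 51.0, 44.0, 0.0 m³/s.
The maximum is 58.0 m³/s, occurring at the reading for t = 7 h.

Q_p = 58.0 m³/s at t = 7 h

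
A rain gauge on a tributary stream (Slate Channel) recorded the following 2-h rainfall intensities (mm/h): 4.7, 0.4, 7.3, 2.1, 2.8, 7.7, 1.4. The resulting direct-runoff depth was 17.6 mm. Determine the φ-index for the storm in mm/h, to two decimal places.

φ ≈ 3.63 mm/h

Only the 3 blocks with intensity above φ contribute runoff: 4.7, 7.3, 7.7 mm/h.
Σ(I−φ)·Δt = d  ⇒  (4.7+7.3+7.7 − 3φ)·2 = 17.6
φ = (19.70 − 17.6/2) / 3 = 3.63 mm/h.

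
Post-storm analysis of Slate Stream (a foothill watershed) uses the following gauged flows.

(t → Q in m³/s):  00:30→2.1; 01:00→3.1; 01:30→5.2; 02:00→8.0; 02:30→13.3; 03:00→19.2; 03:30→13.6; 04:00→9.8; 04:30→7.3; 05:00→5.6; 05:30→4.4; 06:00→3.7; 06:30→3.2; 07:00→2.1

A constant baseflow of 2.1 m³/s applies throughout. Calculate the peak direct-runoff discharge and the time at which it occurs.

Q_p = 17.1 m³/s at t = 03:00

Subtracting baseflow gives direct-runoff ordinates: 0.0, 1.0, 3.1, 5.9, 11.2, 17.1, 11.5, 7.7, 5.2, 3.5, 2.3, 1.6, 1.1, 0.0 m³/s.
The maximum is 17.1 m³/s, occurring at the reading for t = 03:00.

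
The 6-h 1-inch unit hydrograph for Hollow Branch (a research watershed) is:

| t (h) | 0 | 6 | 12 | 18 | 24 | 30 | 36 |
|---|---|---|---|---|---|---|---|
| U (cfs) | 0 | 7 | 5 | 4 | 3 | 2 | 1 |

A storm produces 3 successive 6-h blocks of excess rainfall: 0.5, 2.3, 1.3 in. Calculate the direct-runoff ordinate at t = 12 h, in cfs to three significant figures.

By discrete convolution, Q_j = Σ (P_i / 1 in) · U_{j−i}.
At t = 12 h (j=2): Q = (0.5/1)·5 + (2.3/1)·7 + (1.3/1)·0 = 18.6 cfs.

Q ≈ 18.6 cfs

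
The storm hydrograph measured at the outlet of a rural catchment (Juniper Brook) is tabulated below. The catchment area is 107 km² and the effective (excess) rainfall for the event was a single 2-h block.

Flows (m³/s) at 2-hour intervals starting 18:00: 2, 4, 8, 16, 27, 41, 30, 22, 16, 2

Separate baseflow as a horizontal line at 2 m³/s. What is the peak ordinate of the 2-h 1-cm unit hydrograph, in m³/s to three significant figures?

Direct runoff: 0.0, 2.0, 6.0, 14.0, 25.0, 39.0, 28.0, 20.0, 14.0, 0.0 m³/s; ΣQ_DR = 148.0 m³/s, peak = 39.0 m³/s.
Runoff depth d = ΣQ_DR·Δt / A = 148.0 × 7200 / (107 km²) = 9.959 mm.
The 1-cm UH is the DRH scaled by (10 mm)/d, so U_p = 39.0 × 10/9.959 = 39.2 m³/s.

U_p ≈ 39.2 m³/s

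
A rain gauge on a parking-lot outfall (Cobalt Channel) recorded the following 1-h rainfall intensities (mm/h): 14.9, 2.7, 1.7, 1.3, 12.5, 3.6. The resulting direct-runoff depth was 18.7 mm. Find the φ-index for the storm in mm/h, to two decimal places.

Only the 2 blocks with intensity above φ contribute runoff: 14.9, 12.5 mm/h.
Σ(I−φ)·Δt = d  ⇒  (14.9+12.5 − 2φ)·1 = 18.7
φ = (27.40 − 18.7/1) / 2 = 4.35 mm/h.

φ ≈ 4.35 mm/h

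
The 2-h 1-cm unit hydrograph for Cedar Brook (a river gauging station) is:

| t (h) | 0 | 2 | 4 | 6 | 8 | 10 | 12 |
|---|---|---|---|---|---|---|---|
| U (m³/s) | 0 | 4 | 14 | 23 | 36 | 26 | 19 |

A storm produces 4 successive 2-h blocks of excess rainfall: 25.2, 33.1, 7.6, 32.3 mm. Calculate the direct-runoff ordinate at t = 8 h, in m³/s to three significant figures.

By discrete convolution, Q_j = Σ (P_i / 10 mm) · U_{j−i}.
At t = 8 h (j=4): Q = (25.2/10)·36 + (33.1/10)·23 + (7.6/10)·14 + (32.3/10)·4 = 190 m³/s.

Q ≈ 190 m³/s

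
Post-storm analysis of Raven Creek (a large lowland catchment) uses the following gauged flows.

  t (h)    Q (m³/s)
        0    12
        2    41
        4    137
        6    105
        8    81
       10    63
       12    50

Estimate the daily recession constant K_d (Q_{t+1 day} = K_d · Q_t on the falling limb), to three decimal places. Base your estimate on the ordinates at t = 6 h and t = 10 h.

Between t = 6 h and t = 10 h the flow falls from 105 to 63 m³/s over 2×2 h = 4 h.
Per-interval ratio K = (63/105)^(1/2) = 0.7746; K_d = K^(24/2) = 0.047.

K_d ≈ 0.047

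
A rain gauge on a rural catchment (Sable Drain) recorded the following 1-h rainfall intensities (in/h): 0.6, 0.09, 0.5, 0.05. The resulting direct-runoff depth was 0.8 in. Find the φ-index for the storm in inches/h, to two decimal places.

φ ≈ 0.15 in/h

Only the 2 blocks with intensity above φ contribute runoff: 0.6, 0.5 in/h.
Σ(I−φ)·Δt = d  ⇒  (0.6+0.5 − 2φ)·1 = 0.8
φ = (1.100 − 0.8/1) / 2 = 0.15 in/h.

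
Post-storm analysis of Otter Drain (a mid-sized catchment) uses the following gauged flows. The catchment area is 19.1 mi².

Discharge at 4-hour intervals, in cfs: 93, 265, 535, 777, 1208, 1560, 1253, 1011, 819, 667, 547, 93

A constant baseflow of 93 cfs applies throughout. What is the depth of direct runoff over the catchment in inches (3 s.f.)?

Direct runoff: 0.0, 172.0, 442.0, 684.0, 1115.0, 1467.0, 1160.0, 918.0, 726.0, 574.0, 454.0, 0.0 cfs; ΣQ_DR = 7712 cfs.
V = ΣQ_DR · Δt = 7712 × 14400 s = 1.111 × 10^8 ft³.
Over A = 19.1 mi², depth = V / A = 2.50 in.

d ≈ 2.50 in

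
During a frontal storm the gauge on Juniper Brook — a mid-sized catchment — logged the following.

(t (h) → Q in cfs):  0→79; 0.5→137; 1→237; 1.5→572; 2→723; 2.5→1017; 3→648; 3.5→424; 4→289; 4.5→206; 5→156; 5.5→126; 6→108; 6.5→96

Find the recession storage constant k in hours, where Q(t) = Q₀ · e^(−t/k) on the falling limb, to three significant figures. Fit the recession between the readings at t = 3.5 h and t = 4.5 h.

k ≈ 1.39 h

On the falling limb, Q drops from 424 to 206 cfs between t = 3.5 h and t = 4.5 h (Δt = 1 h).
k = −Δt / ln(Q₂/Q₁) = −1 / ln(206/424) = 1.39 h.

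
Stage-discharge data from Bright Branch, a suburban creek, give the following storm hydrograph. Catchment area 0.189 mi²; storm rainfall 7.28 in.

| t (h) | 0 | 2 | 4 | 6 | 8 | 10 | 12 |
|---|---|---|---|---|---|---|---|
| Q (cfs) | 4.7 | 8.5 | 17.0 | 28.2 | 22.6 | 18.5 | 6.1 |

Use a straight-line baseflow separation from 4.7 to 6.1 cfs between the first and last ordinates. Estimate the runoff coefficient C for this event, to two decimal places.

ΣQ_DR = 67.80 cfs; V = ΣQ_DR·Δt = 4.882 × 10^5 ft³.
Runoff depth d = V / A = 1.112 in.
C = d / P = 1.112 / 7.28 = 0.15.

C ≈ 0.15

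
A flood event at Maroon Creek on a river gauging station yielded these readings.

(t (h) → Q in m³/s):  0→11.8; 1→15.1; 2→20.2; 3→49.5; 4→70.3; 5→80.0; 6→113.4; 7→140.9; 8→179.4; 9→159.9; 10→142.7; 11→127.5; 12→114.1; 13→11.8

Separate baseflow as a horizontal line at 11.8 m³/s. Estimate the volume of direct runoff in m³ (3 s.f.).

Direct-runoff ordinates (Q − Q_b): 0.0, 3.3, 8.4, 37.7, 58.5, 68.2, 101.6, 129.1, 167.6, 148.1, 130.9, 115.7, 102.3, 0.0 m³/s.
ΣQ_DR = 1071 m³/s.
With Δt = 1 h = 3600 s, V = ΣQ_DR · Δt = 1071 × 3600 = 3.86 × 10^6 m³.

V ≈ 3.86 × 10^6 m³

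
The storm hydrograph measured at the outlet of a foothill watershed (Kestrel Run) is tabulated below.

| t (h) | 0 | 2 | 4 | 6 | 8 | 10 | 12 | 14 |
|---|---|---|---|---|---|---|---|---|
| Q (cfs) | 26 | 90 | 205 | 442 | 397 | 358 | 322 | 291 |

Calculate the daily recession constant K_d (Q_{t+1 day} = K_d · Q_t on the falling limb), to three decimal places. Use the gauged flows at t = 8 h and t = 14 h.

K_d ≈ 0.289

Between t = 8 h and t = 14 h the flow falls from 397 to 291 cfs over 3×2 h = 6 h.
Per-interval ratio K = (291/397)^(1/3) = 0.9016; K_d = K^(24/2) = 0.289.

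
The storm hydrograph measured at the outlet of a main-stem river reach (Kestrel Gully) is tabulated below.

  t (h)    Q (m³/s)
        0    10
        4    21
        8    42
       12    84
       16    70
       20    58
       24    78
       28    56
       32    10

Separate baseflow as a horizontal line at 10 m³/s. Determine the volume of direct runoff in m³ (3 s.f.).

V ≈ 4.88 × 10^6 m³

Direct-runoff ordinates (Q − Q_b): 0.0, 11.0, 32.0, 74.0, 60.0, 48.0, 68.0, 46.0, 0.0 m³/s.
ΣQ_DR = 339.0 m³/s.
With Δt = 4 h = 14400 s, V = ΣQ_DR · Δt = 339.0 × 14400 = 4.88 × 10^6 m³.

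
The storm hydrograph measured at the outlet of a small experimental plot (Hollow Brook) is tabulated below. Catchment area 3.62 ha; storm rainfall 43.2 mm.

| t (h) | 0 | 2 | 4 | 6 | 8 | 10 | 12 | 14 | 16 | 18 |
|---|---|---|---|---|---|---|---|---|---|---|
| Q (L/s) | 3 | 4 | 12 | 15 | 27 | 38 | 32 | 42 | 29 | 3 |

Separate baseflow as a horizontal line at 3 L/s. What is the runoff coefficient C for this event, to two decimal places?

C ≈ 0.81

ΣQ_DR = 175.0 L/s; V = ΣQ_DR·Δt = 1.260 × 10^6 L.
Runoff depth d = V / A = 34.81 mm.
C = d / P = 34.81 / 43.2 = 0.81.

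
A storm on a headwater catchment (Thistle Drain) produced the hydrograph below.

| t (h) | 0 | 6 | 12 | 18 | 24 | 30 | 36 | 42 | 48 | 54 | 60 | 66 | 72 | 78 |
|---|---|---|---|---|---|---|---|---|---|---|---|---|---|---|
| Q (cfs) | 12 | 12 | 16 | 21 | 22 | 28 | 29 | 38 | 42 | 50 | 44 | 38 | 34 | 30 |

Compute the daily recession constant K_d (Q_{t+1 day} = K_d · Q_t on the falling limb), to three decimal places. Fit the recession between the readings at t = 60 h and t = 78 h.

K_d ≈ 0.600

Between t = 60 h and t = 78 h the flow falls from 44 to 30 cfs over 3×6 h = 18 h.
Per-interval ratio K = (30/44)^(1/3) = 0.8801; K_d = K^(24/6) = 0.600.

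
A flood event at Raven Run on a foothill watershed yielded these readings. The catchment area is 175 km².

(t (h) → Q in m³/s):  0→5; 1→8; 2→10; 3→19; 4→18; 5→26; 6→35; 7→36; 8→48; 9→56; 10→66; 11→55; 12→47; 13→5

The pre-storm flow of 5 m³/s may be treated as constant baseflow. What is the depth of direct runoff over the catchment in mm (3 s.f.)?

Direct runoff: 0.0, 3.0, 5.0, 14.0, 13.0, 21.0, 30.0, 31.0, 43.0, 51.0, 61.0, 50.0, 42.0, 0.0 m³/s; ΣQ_DR = 364.0 m³/s.
V = ΣQ_DR · Δt = 364.0 × 3600 s = 1.310 × 10^6 m³.
Over A = 175 km², depth = V / A = 7.49 mm.

d ≈ 7.49 mm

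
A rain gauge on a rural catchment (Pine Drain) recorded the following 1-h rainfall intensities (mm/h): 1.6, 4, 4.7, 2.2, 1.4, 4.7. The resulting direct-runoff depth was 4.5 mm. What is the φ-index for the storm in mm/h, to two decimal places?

Only the 3 blocks with intensity above φ contribute runoff: 4, 4.7, 4.7 mm/h.
Σ(I−φ)·Δt = d  ⇒  (4+4.7+4.7 − 3φ)·1 = 4.5
φ = (13.40 − 4.5/1) / 3 = 2.97 mm/h.

φ ≈ 2.97 mm/h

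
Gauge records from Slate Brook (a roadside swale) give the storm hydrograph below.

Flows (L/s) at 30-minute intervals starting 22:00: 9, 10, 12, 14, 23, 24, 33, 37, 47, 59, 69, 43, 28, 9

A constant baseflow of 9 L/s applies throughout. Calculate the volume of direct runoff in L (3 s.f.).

Direct-runoff ordinates (Q − Q_b): 0.0, 1.0, 3.0, 5.0, 14.0, 15.0, 24.0, 28.0, 38.0, 50.0, 60.0, 34.0, 19.0, 0.0 L/s.
ΣQ_DR = 291.0 L/s.
With Δt = 0.5 h = 1800 s, V = ΣQ_DR · Δt = 291.0 × 1800 = 5.24 × 10^5 L.

V ≈ 5.24 × 10^5 L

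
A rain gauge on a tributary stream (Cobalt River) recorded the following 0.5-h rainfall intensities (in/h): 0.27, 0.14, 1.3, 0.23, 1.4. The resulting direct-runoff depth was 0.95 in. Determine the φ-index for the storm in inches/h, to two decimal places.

φ ≈ 0.40 in/h

Only the 2 blocks with intensity above φ contribute runoff: 1.3, 1.4 in/h.
Σ(I−φ)·Δt = d  ⇒  (1.3+1.4 − 2φ)·0.5 = 0.95
φ = (2.700 − 0.95/0.5) / 2 = 0.40 in/h.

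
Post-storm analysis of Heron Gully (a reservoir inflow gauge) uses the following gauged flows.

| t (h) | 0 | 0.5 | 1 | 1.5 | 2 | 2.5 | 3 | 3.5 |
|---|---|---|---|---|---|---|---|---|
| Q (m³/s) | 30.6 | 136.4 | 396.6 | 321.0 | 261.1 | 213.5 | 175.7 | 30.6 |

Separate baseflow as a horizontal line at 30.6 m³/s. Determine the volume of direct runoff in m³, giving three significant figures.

Direct-runoff ordinates (Q − Q_b): 0.0, 105.8, 366.0, 290.4, 230.5, 182.9, 145.1, 0.0 m³/s.
ΣQ_DR = 1321 m³/s.
With Δt = 0.5 h = 1800 s, V = ΣQ_DR · Δt = 1321 × 1800 = 2.38 × 10^6 m³.

V ≈ 2.38 × 10^6 m³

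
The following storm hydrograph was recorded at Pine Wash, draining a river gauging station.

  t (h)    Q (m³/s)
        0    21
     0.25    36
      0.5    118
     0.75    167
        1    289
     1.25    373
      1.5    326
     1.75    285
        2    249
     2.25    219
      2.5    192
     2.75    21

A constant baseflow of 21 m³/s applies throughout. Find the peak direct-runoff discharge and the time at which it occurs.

Q_p = 352.0 m³/s at t = 1.25 h

Subtracting baseflow gives direct-runoff ordinates: 0.0, 15.0, 97.0, 146.0, 268.0, 352.0, 305.0, 264.0, 228.0, 198.0, 171.0, 0.0 m³/s.
The maximum is 352.0 m³/s, occurring at the reading for t = 1.25 h.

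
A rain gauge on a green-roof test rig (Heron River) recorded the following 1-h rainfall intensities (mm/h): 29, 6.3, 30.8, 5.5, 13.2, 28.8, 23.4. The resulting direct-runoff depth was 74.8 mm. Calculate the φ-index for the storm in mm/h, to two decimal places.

φ ≈ 10.08 mm/h

Only the 5 blocks with intensity above φ contribute runoff: 29, 30.8, 13.2, 28.8, 23.4 mm/h.
Σ(I−φ)·Δt = d  ⇒  (29+30.8+13.2+28.8+23.4 − 5φ)·1 = 74.8
φ = (125.2 − 74.8/1) / 5 = 10.08 mm/h.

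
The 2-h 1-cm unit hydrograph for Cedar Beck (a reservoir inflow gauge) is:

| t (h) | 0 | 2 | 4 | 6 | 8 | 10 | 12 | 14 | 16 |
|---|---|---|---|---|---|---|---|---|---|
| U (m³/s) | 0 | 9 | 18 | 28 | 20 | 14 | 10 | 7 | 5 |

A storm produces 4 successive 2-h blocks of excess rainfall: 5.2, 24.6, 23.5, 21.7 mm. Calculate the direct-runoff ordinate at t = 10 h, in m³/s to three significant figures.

Q ≈ 161 m³/s

By discrete convolution, Q_j = Σ (P_i / 10 mm) · U_{j−i}.
At t = 10 h (j=5): Q = (5.2/10)·14 + (24.6/10)·20 + (23.5/10)·28 + (21.7/10)·18 = 161 m³/s.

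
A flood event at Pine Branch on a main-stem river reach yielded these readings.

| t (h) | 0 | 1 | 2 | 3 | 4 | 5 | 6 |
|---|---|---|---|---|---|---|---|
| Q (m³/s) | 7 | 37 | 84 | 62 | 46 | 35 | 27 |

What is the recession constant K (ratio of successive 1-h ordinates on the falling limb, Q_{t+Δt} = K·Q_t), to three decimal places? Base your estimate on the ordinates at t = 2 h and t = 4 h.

Using the recession-limb readings at t = 2 h and t = 4 h: Q falls from 84 to 46 m³/s over 2 intervals.
K = (Q₂/Q₁)^(1/2) = (46/84)^(1/2) = 0.740.

K ≈ 0.740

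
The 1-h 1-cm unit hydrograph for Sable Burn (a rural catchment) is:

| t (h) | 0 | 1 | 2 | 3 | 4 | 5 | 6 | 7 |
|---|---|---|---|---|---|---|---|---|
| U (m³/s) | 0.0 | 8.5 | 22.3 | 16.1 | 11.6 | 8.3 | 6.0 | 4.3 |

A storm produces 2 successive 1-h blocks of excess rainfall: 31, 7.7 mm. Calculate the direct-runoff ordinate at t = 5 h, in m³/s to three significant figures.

By discrete convolution, Q_j = Σ (P_i / 10 mm) · U_{j−i}.
At t = 5 h (j=5): Q = (31/10)·8.3 + (7.7/10)·11.6 = 34.7 m³/s.

Q ≈ 34.7 m³/s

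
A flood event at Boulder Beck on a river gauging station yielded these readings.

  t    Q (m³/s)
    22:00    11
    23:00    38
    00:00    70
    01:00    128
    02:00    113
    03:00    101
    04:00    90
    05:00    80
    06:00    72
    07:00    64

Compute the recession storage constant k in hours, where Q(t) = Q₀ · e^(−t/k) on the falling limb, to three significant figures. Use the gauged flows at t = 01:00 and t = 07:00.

On the falling limb, Q drops from 128 to 64 m³/s between t = 01:00 and t = 07:00 (Δt = 6 h).
k = −Δt / ln(Q₂/Q₁) = −6 / ln(64/128) = 8.66 h.

k ≈ 8.66 h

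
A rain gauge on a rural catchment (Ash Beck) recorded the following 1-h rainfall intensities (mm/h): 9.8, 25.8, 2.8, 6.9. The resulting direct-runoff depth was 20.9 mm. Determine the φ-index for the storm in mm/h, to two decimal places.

Only the 2 blocks with intensity above φ contribute runoff: 9.8, 25.8 mm/h.
Σ(I−φ)·Δt = d  ⇒  (9.8+25.8 − 2φ)·1 = 20.9
φ = (35.60 − 20.9/1) / 2 = 7.35 mm/h.

φ ≈ 7.35 mm/h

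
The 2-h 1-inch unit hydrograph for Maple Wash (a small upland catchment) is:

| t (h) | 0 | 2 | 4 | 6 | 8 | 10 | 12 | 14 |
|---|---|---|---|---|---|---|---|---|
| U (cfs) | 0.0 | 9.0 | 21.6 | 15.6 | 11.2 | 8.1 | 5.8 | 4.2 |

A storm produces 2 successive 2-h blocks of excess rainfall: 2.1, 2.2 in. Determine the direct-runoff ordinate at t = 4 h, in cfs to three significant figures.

Q ≈ 65.2 cfs

By discrete convolution, Q_j = Σ (P_i / 1 in) · U_{j−i}.
At t = 4 h (j=2): Q = (2.1/1)·21.6 + (2.2/1)·9.0 = 65.2 cfs.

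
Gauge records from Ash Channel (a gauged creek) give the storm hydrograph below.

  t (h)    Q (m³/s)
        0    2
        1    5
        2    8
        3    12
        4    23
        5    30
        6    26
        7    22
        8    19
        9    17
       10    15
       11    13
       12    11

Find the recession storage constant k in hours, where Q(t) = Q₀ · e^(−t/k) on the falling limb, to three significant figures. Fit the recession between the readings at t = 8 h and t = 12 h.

On the falling limb, Q drops from 19 to 11 m³/s between t = 8 h and t = 12 h (Δt = 4 h).
k = −Δt / ln(Q₂/Q₁) = −4 / ln(11/19) = 7.32 h.

k ≈ 7.32 h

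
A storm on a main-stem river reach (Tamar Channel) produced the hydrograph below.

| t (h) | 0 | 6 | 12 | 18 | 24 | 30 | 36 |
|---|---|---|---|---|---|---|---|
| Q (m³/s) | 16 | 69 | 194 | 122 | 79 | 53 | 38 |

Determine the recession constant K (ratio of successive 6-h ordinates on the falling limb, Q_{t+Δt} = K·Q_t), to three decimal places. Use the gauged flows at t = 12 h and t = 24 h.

Using the recession-limb readings at t = 12 h and t = 24 h: Q falls from 194 to 79 m³/s over 2 intervals.
K = (Q₂/Q₁)^(1/2) = (79/194)^(1/2) = 0.638.

K ≈ 0.638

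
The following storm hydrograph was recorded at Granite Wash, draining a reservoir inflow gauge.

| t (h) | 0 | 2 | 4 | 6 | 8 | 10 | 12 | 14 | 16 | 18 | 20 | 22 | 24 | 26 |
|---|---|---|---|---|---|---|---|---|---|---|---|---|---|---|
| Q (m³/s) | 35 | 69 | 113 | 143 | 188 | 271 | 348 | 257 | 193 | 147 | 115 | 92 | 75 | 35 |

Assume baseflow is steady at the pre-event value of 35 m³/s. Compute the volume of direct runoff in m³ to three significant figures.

Direct-runoff ordinates (Q − Q_b): 0.0, 34.0, 78.0, 108.0, 153.0, 236.0, 313.0, 222.0, 158.0, 112.0, 80.0, 57.0, 40.0, 0.0 m³/s.
ΣQ_DR = 1591 m³/s.
With Δt = 2 h = 7200 s, V = ΣQ_DR · Δt = 1591 × 7200 = 1.15 × 10^7 m³.

V ≈ 1.15 × 10^7 m³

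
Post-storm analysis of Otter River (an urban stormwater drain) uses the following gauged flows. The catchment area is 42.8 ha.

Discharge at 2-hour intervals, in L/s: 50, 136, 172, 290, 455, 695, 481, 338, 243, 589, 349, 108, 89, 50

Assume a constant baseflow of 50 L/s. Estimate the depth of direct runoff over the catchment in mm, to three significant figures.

d ≈ 56.3 mm

Direct runoff: 0.0, 86.0, 122.0, 240.0, 405.0, 645.0, 431.0, 288.0, 193.0, 539.0, 299.0, 58.0, 39.0, 0.0 L/s; ΣQ_DR = 3345 L/s.
V = ΣQ_DR · Δt = 3345 × 7200 s = 2.408 × 10^7 L.
Over A = 42.8 ha, depth = V / A = 56.3 mm.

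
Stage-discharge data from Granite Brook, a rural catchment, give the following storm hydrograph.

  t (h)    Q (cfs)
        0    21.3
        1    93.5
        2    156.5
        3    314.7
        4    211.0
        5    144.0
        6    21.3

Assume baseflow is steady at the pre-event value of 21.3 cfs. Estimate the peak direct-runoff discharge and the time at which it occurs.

Q_p = 293.4 cfs at t = 3 h

Subtracting baseflow gives direct-runoff ordinates: 0.0, 72.2, 135.2, 293.4, 189.7, 122.7, 0.0 cfs.
The maximum is 293.4 cfs, occurring at the reading for t = 3 h.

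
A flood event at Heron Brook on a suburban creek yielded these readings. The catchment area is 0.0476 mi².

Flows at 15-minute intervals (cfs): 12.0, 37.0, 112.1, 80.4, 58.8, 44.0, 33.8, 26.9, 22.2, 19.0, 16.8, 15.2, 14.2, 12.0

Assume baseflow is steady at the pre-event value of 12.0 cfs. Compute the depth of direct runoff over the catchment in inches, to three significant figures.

Direct runoff: 0.0, 25.0, 100.1, 68.4, 46.8, 32.0, 21.8, 14.9, 10.2, 7.0, 4.8, 3.2, 2.2, 0.0 cfs; ΣQ_DR = 336.4 cfs.
V = ΣQ_DR · Δt = 336.4 × 900 s = 3.028 × 10^5 ft³.
Over A = 0.0476 mi², depth = V / A = 2.74 in.

d ≈ 2.74 in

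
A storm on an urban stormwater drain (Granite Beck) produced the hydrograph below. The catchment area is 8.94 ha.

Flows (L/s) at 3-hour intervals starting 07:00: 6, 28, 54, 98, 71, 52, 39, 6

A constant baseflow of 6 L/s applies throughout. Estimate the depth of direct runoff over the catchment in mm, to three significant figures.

Direct runoff: 0.0, 22.0, 48.0, 92.0, 65.0, 46.0, 33.0, 0.0 L/s; ΣQ_DR = 306.0 L/s.
V = ΣQ_DR · Δt = 306.0 × 10800 s = 3.305 × 10^6 L.
Over A = 8.94 ha, depth = V / A = 37.0 mm.

d ≈ 37.0 mm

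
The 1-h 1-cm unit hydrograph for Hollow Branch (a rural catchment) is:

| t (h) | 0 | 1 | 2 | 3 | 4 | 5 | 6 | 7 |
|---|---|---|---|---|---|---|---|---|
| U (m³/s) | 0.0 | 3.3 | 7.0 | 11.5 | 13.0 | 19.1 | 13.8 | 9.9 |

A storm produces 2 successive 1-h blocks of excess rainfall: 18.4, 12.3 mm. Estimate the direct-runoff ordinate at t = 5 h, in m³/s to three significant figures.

Q ≈ 51.1 m³/s

By discrete convolution, Q_j = Σ (P_i / 10 mm) · U_{j−i}.
At t = 5 h (j=5): Q = (18.4/10)·19.1 + (12.3/10)·13.0 = 51.1 m³/s.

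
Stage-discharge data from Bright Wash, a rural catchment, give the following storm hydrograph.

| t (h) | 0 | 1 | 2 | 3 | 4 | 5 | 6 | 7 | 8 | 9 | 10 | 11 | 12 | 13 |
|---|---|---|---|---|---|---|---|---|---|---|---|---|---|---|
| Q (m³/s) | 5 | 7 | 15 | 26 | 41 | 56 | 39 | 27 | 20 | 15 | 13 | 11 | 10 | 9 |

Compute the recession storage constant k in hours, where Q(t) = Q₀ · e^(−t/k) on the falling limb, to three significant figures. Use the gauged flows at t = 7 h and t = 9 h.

k ≈ 3.40 h

On the falling limb, Q drops from 27 to 15 m³/s between t = 7 h and t = 9 h (Δt = 2 h).
k = −Δt / ln(Q₂/Q₁) = −2 / ln(15/27) = 3.40 h.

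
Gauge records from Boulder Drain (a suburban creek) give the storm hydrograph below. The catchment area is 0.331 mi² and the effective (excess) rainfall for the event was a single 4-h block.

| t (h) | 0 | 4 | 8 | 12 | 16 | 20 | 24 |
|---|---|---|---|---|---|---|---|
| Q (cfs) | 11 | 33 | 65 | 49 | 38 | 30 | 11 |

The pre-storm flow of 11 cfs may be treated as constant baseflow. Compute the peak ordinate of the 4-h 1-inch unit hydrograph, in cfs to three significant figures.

U_p ≈ 18.0 cfs

Direct runoff: 0.0, 22.0, 54.0, 38.0, 27.0, 19.0, 0.0 cfs; ΣQ_DR = 160.0 cfs, peak = 54.0 cfs.
Runoff depth d = ΣQ_DR·Δt / A = 160.0 × 14400 / (0.331 mi²) = 2.996 in.
The 1-inch UH is the DRH scaled by (1 in)/d, so U_p = 54.0 × 1/2.996 = 18.0 cfs.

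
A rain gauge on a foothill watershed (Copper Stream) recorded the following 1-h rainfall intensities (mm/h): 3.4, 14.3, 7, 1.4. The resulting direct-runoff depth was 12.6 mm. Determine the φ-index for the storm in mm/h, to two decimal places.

φ ≈ 4.35 mm/h

Only the 2 blocks with intensity above φ contribute runoff: 14.3, 7 mm/h.
Σ(I−φ)·Δt = d  ⇒  (14.3+7 − 2φ)·1 = 12.6
φ = (21.30 − 12.6/1) / 2 = 4.35 mm/h.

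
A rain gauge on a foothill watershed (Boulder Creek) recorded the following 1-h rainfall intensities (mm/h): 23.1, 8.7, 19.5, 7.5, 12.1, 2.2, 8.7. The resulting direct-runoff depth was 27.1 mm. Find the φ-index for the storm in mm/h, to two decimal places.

Only the 3 blocks with intensity above φ contribute runoff: 23.1, 19.5, 12.1 mm/h.
Σ(I−φ)·Δt = d  ⇒  (23.1+19.5+12.1 − 3φ)·1 = 27.1
φ = (54.70 − 27.1/1) / 3 = 9.20 mm/h.

φ ≈ 9.20 mm/h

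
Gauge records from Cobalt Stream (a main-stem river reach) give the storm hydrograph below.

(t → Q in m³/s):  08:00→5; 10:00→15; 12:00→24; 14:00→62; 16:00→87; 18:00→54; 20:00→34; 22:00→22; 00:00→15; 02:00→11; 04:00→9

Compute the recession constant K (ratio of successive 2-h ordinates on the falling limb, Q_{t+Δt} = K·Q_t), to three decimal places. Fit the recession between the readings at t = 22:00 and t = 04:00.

Using the recession-limb readings at t = 22:00 and t = 04:00: Q falls from 22 to 9 m³/s over 3 intervals.
K = (Q₂/Q₁)^(1/3) = (9/22)^(1/3) = 0.742.

K ≈ 0.742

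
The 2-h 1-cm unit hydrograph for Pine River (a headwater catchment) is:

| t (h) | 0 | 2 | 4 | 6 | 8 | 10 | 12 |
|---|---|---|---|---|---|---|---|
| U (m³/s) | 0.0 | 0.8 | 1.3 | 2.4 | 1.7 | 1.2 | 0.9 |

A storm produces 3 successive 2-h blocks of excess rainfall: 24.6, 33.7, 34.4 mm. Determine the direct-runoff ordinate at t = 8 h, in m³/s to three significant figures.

Q ≈ 16.7 m³/s

By discrete convolution, Q_j = Σ (P_i / 10 mm) · U_{j−i}.
At t = 8 h (j=4): Q = (24.6/10)·1.7 + (33.7/10)·2.4 + (34.4/10)·1.3 = 16.7 m³/s.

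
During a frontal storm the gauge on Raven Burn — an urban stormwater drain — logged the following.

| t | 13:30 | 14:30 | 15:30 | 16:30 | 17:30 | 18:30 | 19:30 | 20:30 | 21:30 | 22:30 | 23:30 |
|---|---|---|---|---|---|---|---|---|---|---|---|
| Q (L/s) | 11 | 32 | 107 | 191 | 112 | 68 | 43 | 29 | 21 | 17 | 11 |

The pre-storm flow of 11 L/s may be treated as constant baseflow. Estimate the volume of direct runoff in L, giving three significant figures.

Direct-runoff ordinates (Q − Q_b): 0.0, 21.0, 96.0, 180.0, 101.0, 57.0, 32.0, 18.0, 10.0, 6.0, 0.0 L/s.
ΣQ_DR = 521.0 L/s.
With Δt = 1 h = 3600 s, V = ΣQ_DR · Δt = 521.0 × 3600 = 1.88 × 10^6 L.

V ≈ 1.88 × 10^6 L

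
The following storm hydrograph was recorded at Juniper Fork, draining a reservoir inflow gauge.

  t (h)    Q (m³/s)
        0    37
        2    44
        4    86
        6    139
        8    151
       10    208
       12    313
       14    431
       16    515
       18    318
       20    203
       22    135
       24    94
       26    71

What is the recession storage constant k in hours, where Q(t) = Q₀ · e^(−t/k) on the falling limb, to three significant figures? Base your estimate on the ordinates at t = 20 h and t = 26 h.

k ≈ 5.71 h

On the falling limb, Q drops from 203 to 71 m³/s between t = 20 h and t = 26 h (Δt = 6 h).
k = −Δt / ln(Q₂/Q₁) = −6 / ln(71/203) = 5.71 h.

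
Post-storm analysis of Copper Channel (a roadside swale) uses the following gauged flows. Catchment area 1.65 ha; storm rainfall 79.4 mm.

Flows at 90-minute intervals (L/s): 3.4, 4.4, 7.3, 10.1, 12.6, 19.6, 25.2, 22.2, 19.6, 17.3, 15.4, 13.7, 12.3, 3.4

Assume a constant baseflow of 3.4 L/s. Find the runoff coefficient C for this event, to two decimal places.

C ≈ 0.57

ΣQ_DR = 138.9 L/s; V = ΣQ_DR·Δt = 7.501 × 10^5 L.
Runoff depth d = V / A = 45.46 mm.
C = d / P = 45.46 / 79.4 = 0.57.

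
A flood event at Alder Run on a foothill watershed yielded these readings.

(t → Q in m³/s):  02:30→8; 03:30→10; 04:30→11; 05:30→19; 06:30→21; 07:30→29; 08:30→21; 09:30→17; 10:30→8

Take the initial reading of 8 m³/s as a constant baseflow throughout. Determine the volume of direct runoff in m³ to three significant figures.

V ≈ 2.59 × 10^5 m³

Direct-runoff ordinates (Q − Q_b): 0.0, 2.0, 3.0, 11.0, 13.0, 21.0, 13.0, 9.0, 0.0 m³/s.
ΣQ_DR = 72.00 m³/s.
With Δt = 1 h = 3600 s, V = ΣQ_DR · Δt = 72.00 × 3600 = 2.59 × 10^5 m³.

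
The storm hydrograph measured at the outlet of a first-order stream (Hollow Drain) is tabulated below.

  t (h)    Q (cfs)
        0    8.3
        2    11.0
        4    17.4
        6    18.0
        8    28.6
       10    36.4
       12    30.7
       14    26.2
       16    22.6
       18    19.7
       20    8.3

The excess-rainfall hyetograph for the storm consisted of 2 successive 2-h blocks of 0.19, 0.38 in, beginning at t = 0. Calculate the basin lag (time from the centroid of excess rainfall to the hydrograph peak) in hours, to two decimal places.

Centroid of excess rainfall: t_c = Σ P_i·t̄_i / ΣP_i = 2.3333 h (block centres at 1, 3 h).
Hydrograph peak occurs at t = 10 h, so basin lag t_L = 10 − 2.3333 = 7.67 h.

t_L ≈ 7.67 h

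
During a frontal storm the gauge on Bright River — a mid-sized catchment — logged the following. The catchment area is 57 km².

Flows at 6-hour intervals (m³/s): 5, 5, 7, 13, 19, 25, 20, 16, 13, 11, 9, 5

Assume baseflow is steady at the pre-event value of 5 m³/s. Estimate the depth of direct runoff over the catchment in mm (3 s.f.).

d ≈ 33.3 mm

Direct runoff: 0.0, 0.0, 2.0, 8.0, 14.0, 20.0, 15.0, 11.0, 8.0, 6.0, 4.0, 0.0 m³/s; ΣQ_DR = 88.00 m³/s.
V = ΣQ_DR · Δt = 88.00 × 21600 s = 1.901 × 10^6 m³.
Over A = 57 km², depth = V / A = 33.3 mm.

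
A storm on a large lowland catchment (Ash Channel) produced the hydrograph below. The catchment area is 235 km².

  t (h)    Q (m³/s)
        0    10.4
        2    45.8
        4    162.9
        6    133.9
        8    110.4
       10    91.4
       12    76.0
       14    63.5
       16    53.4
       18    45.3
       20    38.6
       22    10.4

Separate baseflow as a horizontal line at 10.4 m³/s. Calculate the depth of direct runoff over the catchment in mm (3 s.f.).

d ≈ 22.0 mm

Direct runoff: 0.0, 35.4, 152.5, 123.5, 100.0, 81.0, 65.6, 53.1, 43.0, 34.9, 28.2, 0.0 m³/s; ΣQ_DR = 717.2 m³/s.
V = ΣQ_DR · Δt = 717.2 × 7200 s = 5.164 × 10^6 m³.
Over A = 235 km², depth = V / A = 22.0 mm.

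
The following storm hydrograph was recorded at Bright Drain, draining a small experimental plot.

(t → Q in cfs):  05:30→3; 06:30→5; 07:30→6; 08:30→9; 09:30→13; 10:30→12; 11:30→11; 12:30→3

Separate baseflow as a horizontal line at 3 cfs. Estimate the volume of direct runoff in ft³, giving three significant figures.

V ≈ 1.37 × 10^5 ft³

Direct-runoff ordinates (Q − Q_b): 0.0, 2.0, 3.0, 6.0, 10.0, 9.0, 8.0, 0.0 cfs.
ΣQ_DR = 38.00 cfs.
With Δt = 1 h = 3600 s, V = ΣQ_DR · Δt = 38.00 × 3600 = 1.37 × 10^5 ft³.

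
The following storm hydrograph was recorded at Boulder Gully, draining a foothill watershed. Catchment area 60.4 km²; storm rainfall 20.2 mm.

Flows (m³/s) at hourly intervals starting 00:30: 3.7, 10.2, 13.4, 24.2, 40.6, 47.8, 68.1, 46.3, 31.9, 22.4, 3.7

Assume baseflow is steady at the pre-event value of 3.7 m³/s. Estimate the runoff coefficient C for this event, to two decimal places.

ΣQ_DR = 271.6 m³/s; V = ΣQ_DR·Δt = 9.778 × 10^5 m³.
Runoff depth d = V / A = 16.19 mm.
C = d / P = 16.19 / 20.2 = 0.80.

C ≈ 0.80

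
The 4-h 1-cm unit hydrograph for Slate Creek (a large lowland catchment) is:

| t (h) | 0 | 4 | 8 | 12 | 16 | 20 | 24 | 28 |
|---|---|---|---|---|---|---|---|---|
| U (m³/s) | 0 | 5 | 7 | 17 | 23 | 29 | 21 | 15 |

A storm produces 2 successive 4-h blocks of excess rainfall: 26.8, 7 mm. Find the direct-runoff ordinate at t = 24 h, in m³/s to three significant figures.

Q ≈ 76.6 m³/s

By discrete convolution, Q_j = Σ (P_i / 10 mm) · U_{j−i}.
At t = 24 h (j=6): Q = (26.8/10)·21 + (7/10)·29 = 76.6 m³/s.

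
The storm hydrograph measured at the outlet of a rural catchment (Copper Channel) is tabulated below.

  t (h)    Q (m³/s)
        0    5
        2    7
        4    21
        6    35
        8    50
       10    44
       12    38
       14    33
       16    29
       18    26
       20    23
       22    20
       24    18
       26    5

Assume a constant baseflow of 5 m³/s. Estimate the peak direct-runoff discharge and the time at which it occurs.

Q_p = 45.0 m³/s at t = 8 h

Subtracting baseflow gives direct-runoff ordinates: 0.0, 2.0, 16.0, 30.0, 45.0, 39.0, 33.0, 28.0, 24.0, 21.0, 18.0, 15.0, 13.0, 0.0 m³/s.
The maximum is 45.0 m³/s, occurring at the reading for t = 8 h.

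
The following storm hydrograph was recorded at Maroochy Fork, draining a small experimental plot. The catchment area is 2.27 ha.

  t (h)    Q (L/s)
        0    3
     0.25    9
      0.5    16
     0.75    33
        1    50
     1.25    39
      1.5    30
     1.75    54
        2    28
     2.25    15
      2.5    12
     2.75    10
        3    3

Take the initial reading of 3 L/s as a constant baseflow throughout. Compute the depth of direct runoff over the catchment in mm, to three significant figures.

Direct runoff: 0.0, 6.0, 13.0, 30.0, 47.0, 36.0, 27.0, 51.0, 25.0, 12.0, 9.0, 7.0, 0.0 L/s; ΣQ_DR = 263.0 L/s.
V = ΣQ_DR · Δt = 263.0 × 900 s = 2.367 × 10^5 L.
Over A = 2.27 ha, depth = V / A = 10.4 mm.

d ≈ 10.4 mm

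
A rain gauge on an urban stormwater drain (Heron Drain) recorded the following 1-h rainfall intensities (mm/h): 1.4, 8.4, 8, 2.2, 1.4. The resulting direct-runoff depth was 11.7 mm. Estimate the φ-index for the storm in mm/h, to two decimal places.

φ ≈ 2.35 mm/h

Only the 2 blocks with intensity above φ contribute runoff: 8.4, 8 mm/h.
Σ(I−φ)·Δt = d  ⇒  (8.4+8 − 2φ)·1 = 11.7
φ = (16.40 − 11.7/1) / 2 = 2.35 mm/h.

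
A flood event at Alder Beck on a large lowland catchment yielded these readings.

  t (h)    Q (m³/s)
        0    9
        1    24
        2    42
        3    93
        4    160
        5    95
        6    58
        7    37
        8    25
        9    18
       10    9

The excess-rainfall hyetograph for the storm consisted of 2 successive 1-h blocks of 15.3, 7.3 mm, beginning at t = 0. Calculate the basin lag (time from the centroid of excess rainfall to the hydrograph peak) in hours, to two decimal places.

t_L ≈ 3.18 h

Centroid of excess rainfall: t_c = Σ P_i·t̄_i / ΣP_i = 0.8230 h (block centres at 0.5, 1.5 h).
Hydrograph peak occurs at t = 4 h, so basin lag t_L = 4 − 0.8230 = 3.18 h.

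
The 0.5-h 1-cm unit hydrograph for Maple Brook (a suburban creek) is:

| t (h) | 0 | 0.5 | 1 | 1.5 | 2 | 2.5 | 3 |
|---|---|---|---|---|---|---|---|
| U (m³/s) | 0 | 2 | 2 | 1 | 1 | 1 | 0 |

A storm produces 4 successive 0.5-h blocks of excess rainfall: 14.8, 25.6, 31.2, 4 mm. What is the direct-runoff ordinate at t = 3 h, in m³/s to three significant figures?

By discrete convolution, Q_j = Σ (P_i / 10 mm) · U_{j−i}.
At t = 3 h (j=6): Q = (14.8/10)·0 + (25.6/10)·1 + (31.2/10)·1 + (4/10)·1 = 6.08 m³/s.

Q ≈ 6.08 m³/s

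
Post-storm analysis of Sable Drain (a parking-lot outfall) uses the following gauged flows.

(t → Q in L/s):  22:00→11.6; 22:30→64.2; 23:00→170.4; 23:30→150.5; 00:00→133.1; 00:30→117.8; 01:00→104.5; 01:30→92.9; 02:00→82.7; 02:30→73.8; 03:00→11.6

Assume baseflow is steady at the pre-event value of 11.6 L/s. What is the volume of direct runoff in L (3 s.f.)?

V ≈ 1.59 × 10^6 L

Direct-runoff ordinates (Q − Q_b): 0.0, 52.6, 158.8, 138.9, 121.5, 106.2, 92.9, 81.3, 71.1, 62.2, 0.0 L/s.
ΣQ_DR = 885.5 L/s.
With Δt = 0.5 h = 1800 s, V = ΣQ_DR · Δt = 885.5 × 1800 = 1.59 × 10^6 L.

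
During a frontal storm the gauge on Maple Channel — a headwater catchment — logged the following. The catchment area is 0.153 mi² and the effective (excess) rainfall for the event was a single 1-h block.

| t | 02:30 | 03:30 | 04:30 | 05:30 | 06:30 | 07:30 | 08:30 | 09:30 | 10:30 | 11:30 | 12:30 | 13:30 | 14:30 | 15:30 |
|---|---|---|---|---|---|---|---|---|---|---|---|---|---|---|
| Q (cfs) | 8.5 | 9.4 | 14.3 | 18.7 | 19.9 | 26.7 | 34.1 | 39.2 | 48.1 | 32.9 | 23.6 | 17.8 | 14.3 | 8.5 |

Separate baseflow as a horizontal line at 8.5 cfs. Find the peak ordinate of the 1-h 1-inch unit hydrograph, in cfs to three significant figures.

U_p ≈ 19.8 cfs

Direct runoff: 0.0, 0.9, 5.8, 10.2, 11.4, 18.2, 25.6, 30.7, 39.6, 24.4, 15.1, 9.3, 5.8, 0.0 cfs; ΣQ_DR = 197.0 cfs, peak = 39.6 cfs.
Runoff depth d = ΣQ_DR·Δt / A = 197.0 × 3600 / (0.153 mi²) = 1.995 in.
The 1-inch UH is the DRH scaled by (1 in)/d, so U_p = 39.6 × 1/1.995 = 19.8 cfs.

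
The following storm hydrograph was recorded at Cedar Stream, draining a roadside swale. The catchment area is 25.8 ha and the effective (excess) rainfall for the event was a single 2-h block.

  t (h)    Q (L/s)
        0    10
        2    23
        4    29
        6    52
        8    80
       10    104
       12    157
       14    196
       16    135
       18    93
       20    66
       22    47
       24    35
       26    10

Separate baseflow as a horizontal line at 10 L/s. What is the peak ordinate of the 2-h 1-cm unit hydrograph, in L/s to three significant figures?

U_p ≈ 74.3 L/s

Direct runoff: 0.0, 13.0, 19.0, 42.0, 70.0, 94.0, 147.0, 186.0, 125.0, 83.0, 56.0, 37.0, 25.0, 0.0 L/s; ΣQ_DR = 897.0 L/s, peak = 186.0 L/s.
Runoff depth d = ΣQ_DR·Δt / A = 897.0 × 7200 / (25.8 ha) = 25.03 mm.
The 1-cm UH is the DRH scaled by (10 mm)/d, so U_p = 186.0 × 10/25.03 = 74.3 L/s.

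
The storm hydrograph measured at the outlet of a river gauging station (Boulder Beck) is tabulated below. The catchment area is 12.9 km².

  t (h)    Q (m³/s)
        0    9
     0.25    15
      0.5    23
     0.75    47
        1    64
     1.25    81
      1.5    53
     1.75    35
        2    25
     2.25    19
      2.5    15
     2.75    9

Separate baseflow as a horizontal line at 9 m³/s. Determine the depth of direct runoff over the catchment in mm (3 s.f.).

d ≈ 20.0 mm

Direct runoff: 0.0, 6.0, 14.0, 38.0, 55.0, 72.0, 44.0, 26.0, 16.0, 10.0, 6.0, 0.0 m³/s; ΣQ_DR = 287.0 m³/s.
V = ΣQ_DR · Δt = 287.0 × 900 s = 2.583 × 10^5 m³.
Over A = 12.9 km², depth = V / A = 20.0 mm.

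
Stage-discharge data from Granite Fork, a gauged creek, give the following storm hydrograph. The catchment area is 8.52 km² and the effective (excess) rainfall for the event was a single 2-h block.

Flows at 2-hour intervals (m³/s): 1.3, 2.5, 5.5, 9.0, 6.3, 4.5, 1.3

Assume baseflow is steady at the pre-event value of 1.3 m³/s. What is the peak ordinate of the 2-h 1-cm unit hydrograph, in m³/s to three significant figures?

U_p ≈ 4.28 m³/s

Direct runoff: 0.0, 1.2, 4.2, 7.7, 5.0, 3.2, 0.0 m³/s; ΣQ_DR = 21.30 m³/s, peak = 7.7 m³/s.
Runoff depth d = ΣQ_DR·Δt / A = 21.30 × 7200 / (8.52 km²) = 18.00 mm.
The 1-cm UH is the DRH scaled by (10 mm)/d, so U_p = 7.7 × 10/18.00 = 4.28 m³/s.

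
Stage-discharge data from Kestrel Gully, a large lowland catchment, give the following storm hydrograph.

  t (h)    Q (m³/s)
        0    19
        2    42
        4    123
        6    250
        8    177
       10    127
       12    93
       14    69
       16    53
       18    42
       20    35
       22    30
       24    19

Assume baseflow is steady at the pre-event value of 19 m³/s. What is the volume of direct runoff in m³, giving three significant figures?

Direct-runoff ordinates (Q − Q_b): 0.0, 23.0, 104.0, 231.0, 158.0, 108.0, 74.0, 50.0, 34.0, 23.0, 16.0, 11.0, 0.0 m³/s.
ΣQ_DR = 832.0 m³/s.
With Δt = 2 h = 7200 s, V = ΣQ_DR · Δt = 832.0 × 7200 = 5.99 × 10^6 m³.

V ≈ 5.99 × 10^6 m³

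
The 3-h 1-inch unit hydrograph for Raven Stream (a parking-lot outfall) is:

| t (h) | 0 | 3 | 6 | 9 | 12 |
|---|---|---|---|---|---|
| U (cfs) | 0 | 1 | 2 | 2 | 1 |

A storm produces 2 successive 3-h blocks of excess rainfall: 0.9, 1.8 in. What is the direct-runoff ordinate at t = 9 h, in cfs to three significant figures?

By discrete convolution, Q_j = Σ (P_i / 1 in) · U_{j−i}.
At t = 9 h (j=3): Q = (0.9/1)·2 + (1.8/1)·2 = 5.40 cfs.

Q ≈ 5.40 cfs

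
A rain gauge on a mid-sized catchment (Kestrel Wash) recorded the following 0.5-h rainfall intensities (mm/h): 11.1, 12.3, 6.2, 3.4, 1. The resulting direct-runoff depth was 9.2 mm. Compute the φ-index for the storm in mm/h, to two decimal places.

φ ≈ 3.73 mm/h

Only the 3 blocks with intensity above φ contribute runoff: 11.1, 12.3, 6.2 mm/h.
Σ(I−φ)·Δt = d  ⇒  (11.1+12.3+6.2 − 3φ)·0.5 = 9.2
φ = (29.60 − 9.2/0.5) / 3 = 3.73 mm/h.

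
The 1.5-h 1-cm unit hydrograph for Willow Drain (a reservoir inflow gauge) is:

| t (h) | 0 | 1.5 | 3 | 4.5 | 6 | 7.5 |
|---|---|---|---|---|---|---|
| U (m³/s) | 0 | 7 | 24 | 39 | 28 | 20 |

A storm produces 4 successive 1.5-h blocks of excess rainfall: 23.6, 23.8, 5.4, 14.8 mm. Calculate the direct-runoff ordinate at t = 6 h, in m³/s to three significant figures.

By discrete convolution, Q_j = Σ (P_i / 10 mm) · U_{j−i}.
At t = 6 h (j=4): Q = (23.6/10)·28 + (23.8/10)·39 + (5.4/10)·24 + (14.8/10)·7 = 182 m³/s.

Q ≈ 182 m³/s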